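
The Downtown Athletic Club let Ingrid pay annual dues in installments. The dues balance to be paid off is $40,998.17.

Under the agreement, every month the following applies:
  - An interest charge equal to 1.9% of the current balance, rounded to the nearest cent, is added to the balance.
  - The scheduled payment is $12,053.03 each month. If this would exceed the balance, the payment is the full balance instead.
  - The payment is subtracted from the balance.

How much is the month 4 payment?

Month 1: opening $40,998.17; interest $778.97 → $41,777.14; payment $12,053.03; balance $29,724.11
Month 2: opening $29,724.11; interest $564.76 → $30,288.87; payment $12,053.03; balance $18,235.84
Month 3: opening $18,235.84; interest $346.48 → $18,582.32; payment $12,053.03; balance $6,529.29
Month 4: opening $6,529.29; interest $124.06 → $6,653.35; payment $6,653.35; balance $0.00

$6,653.35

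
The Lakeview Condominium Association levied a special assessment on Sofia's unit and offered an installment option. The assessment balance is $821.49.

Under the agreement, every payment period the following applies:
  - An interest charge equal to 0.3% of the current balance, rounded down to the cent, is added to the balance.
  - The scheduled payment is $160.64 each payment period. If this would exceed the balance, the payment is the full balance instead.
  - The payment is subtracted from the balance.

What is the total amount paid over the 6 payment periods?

$829.09

Payment period 1: opening $821.49; interest $2.46 → $823.95; payment $160.64; balance $663.31
Payment period 2: opening $663.31; interest $1.98 → $665.29; payment $160.64; balance $504.65
Payment period 3: opening $504.65; interest $1.51 → $506.16; payment $160.64; balance $345.52
Payment period 4: opening $345.52; interest $1.03 → $346.55; payment $160.64; balance $185.91
Payment period 5: opening $185.91; interest $0.55 → $186.46; payment $160.64; balance $25.82
Payment period 6: opening $25.82; interest $0.07 → $25.89; payment $25.89; balance $0.00
Total paid: $829.09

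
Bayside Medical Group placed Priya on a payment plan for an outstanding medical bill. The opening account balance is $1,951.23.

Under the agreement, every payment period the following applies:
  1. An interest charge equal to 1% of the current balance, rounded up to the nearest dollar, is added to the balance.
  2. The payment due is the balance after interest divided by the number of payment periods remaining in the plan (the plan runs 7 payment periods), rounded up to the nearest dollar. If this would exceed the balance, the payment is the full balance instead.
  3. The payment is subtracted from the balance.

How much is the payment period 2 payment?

$285.00

Payment period 1: $1,951.23 +$20.00 interest = $1,971.23; pay $282.00 → $1,689.23
Payment period 2: $1,689.23 +$17.00 interest = $1,706.23; pay $285.00 → $1,421.23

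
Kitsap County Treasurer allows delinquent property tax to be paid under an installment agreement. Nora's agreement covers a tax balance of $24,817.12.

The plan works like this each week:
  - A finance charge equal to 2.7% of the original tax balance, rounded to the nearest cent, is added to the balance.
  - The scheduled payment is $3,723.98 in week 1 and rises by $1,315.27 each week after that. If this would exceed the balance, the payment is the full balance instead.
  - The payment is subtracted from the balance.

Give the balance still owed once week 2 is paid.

Week 1: opening $24,817.12; interest $670.06 → $25,487.18; payment $3,723.98; balance $21,763.20
Week 2: opening $21,763.20; interest $670.06 → $22,433.26; payment $5,039.25; balance $17,394.01

$17,394.01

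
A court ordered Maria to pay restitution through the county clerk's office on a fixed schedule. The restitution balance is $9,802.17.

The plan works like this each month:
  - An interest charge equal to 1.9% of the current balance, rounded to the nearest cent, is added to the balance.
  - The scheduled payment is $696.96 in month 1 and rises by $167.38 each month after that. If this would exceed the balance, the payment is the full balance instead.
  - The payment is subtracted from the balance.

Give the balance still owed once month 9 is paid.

$0.00

Month 1: opening $9,802.17; interest $186.24 → $9,988.41; payment $696.96; balance $9,291.45
Month 2: opening $9,291.45; interest $176.54 → $9,467.99; payment $864.34; balance $8,603.65
Month 3: opening $8,603.65; interest $163.47 → $8,767.12; payment $1,031.72; balance $7,735.40
Month 4: opening $7,735.40; interest $146.97 → $7,882.37; payment $1,199.10; balance $6,683.27
Month 5: opening $6,683.27; interest $126.98 → $6,810.25; payment $1,366.48; balance $5,443.77
Month 6: opening $5,443.77; interest $103.43 → $5,547.20; payment $1,533.86; balance $4,013.34
Month 7: opening $4,013.34; interest $76.25 → $4,089.59; payment $1,701.24; balance $2,388.35
Month 8: opening $2,388.35; interest $45.38 → $2,433.73; payment $1,868.62; balance $565.11
Month 9: opening $565.11; interest $10.74 → $575.85; payment $575.85; balance $0.00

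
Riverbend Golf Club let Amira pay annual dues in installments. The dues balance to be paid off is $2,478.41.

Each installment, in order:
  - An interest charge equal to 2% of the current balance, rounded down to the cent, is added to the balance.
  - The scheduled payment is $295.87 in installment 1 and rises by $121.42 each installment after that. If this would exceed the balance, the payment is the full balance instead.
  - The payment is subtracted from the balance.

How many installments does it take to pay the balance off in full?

5

Installment 1: $2,478.41 +$49.56 interest = $2,527.97; pay $295.87 → $2,232.10
Installment 2: $2,232.10 +$44.64 interest = $2,276.74; pay $417.29 → $1,859.45
Installment 3: $1,859.45 +$37.18 interest = $1,896.63; pay $538.71 → $1,357.92
Installment 4: $1,357.92 +$27.15 interest = $1,385.07; pay $660.13 → $724.94
Installment 5: $724.94 +$14.49 interest = $739.43; pay $739.43 → $0.00
Balance reaches $0.00 in installment 5.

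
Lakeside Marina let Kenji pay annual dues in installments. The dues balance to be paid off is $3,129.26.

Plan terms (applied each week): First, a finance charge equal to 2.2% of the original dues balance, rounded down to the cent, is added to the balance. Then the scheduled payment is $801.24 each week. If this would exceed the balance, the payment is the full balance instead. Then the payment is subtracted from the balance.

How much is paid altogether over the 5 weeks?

Week 1: $3,129.26 +$68.84 interest = $3,198.10; pay $801.24 → $2,396.86
Week 2: $2,396.86 +$68.84 interest = $2,465.70; pay $801.24 → $1,664.46
Week 3: $1,664.46 +$68.84 interest = $1,733.30; pay $801.24 → $932.06
Week 4: $932.06 +$68.84 interest = $1,000.90; pay $801.24 → $199.66
Week 5: $199.66 +$68.84 interest = $268.50; pay $268.50 → $0.00
Total paid: $3,473.46

$3,473.46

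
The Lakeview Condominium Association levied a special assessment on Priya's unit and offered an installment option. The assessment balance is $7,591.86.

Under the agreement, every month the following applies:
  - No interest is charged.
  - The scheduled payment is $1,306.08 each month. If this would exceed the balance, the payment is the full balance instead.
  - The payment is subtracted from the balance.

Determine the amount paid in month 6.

$1,061.46

Month 1: $7,591.86 − $1,306.08 → $6,285.78
Month 2: $6,285.78 − $1,306.08 → $4,979.70
Month 3: $4,979.70 − $1,306.08 → $3,673.62
Month 4: $3,673.62 − $1,306.08 → $2,367.54
Month 5: $2,367.54 − $1,306.08 → $1,061.46
Month 6: $1,061.46 − $1,061.46 → $0.00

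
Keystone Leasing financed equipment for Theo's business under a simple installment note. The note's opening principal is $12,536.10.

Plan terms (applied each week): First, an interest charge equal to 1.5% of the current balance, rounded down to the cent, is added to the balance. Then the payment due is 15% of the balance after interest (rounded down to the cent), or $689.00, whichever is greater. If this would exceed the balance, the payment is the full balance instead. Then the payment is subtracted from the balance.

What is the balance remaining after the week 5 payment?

Week 1: $12,536.10 +$188.04 interest = $12,724.14; pay $1,908.62 → $10,815.52
Week 2: $10,815.52 +$162.23 interest = $10,977.75; pay $1,646.66 → $9,331.09
Week 3: $9,331.09 +$139.96 interest = $9,471.05; pay $1,420.65 → $8,050.40
Week 4: $8,050.40 +$120.75 interest = $8,171.15; pay $1,225.67 → $6,945.48
Week 5: $6,945.48 +$104.18 interest = $7,049.66; pay $1,057.44 → $5,992.22

$5,992.22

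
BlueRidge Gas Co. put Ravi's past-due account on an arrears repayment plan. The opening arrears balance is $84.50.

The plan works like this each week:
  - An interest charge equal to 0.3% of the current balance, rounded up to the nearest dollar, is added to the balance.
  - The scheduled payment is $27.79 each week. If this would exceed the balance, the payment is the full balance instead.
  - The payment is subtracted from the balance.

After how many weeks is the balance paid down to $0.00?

4

# | Opening | Interest | Payment | End bal
1 | $84.50 | $1.00 | $27.79 | $57.71
2 | $57.71 | $1.00 | $27.79 | $30.92
3 | $30.92 | $1.00 | $27.79 | $4.13
4 | $4.13 | $1.00 | $5.13 | $0.00
Balance reaches $0.00 in week 4.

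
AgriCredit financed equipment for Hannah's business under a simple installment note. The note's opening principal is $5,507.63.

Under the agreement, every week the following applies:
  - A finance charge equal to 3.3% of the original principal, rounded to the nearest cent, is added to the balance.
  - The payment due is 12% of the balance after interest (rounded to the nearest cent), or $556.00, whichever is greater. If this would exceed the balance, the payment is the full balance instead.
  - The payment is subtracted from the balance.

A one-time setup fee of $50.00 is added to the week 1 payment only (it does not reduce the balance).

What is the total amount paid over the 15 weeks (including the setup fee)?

Week 1: opening $5,507.63; interest $181.75 → $5,689.38; payment $682.73 (+ $50.00 fee); balance $5,006.65
Week 2: opening $5,006.65; interest $181.75 → $5,188.40; payment $622.61; balance $4,565.79
Week 3: opening $4,565.79; interest $181.75 → $4,747.54; payment $569.70; balance $4,177.84
Week 4: opening $4,177.84; interest $181.75 → $4,359.59; payment $556.00; balance $3,803.59
Week 5: opening $3,803.59; interest $181.75 → $3,985.34; payment $556.00; balance $3,429.34
Week 6: opening $3,429.34; interest $181.75 → $3,611.09; payment $556.00; balance $3,055.09
Week 7: opening $3,055.09; interest $181.75 → $3,236.84; payment $556.00; balance $2,680.84
Week 8: opening $2,680.84; interest $181.75 → $2,862.59; payment $556.00; balance $2,306.59
Week 9: opening $2,306.59; interest $181.75 → $2,488.34; payment $556.00; balance $1,932.34
Week 10: opening $1,932.34; interest $181.75 → $2,114.09; payment $556.00; balance $1,558.09
Week 11: opening $1,558.09; interest $181.75 → $1,739.84; payment $556.00; balance $1,183.84
Week 12: opening $1,183.84; interest $181.75 → $1,365.59; payment $556.00; balance $809.59
Week 13: opening $809.59; interest $181.75 → $991.34; payment $556.00; balance $435.34
Week 14: opening $435.34; interest $181.75 → $617.09; payment $556.00; balance $61.09
Week 15: opening $61.09; interest $181.75 → $242.84; payment $242.84; balance $0.00
Total paid: $8,283.88

$8,283.88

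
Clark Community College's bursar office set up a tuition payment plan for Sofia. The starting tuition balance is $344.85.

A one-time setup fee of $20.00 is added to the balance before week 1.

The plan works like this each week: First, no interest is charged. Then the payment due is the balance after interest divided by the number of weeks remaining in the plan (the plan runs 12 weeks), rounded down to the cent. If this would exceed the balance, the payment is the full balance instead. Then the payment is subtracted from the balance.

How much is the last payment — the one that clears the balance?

$30.41

Week 1: opening $364.85; payment $30.40; balance $334.45
Week 2: opening $334.45; payment $30.40; balance $304.05
Week 3: opening $304.05; payment $30.40; balance $273.65
Week 4: opening $273.65; payment $30.40; balance $243.25
Week 5: opening $243.25; payment $30.40; balance $212.85
Week 6: opening $212.85; payment $30.40; balance $182.45
Week 7: opening $182.45; payment $30.40; balance $152.05
Week 8: opening $152.05; payment $30.41; balance $121.64
Week 9: opening $121.64; payment $30.41; balance $91.23
Week 10: opening $91.23; payment $30.41; balance $60.82
Week 11: opening $60.82; payment $30.41; balance $30.41
Week 12: opening $30.41; payment $30.41; balance $0.00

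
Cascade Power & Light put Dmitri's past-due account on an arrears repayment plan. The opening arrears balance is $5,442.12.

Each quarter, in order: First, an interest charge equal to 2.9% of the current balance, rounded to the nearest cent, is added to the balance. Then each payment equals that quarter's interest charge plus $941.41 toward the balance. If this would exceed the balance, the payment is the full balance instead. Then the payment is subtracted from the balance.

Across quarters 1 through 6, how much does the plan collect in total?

Quarter 1: $5,442.12 +$157.82 interest = $5,599.94; pay $1,099.23 → $4,500.71
Quarter 2: $4,500.71 +$130.52 interest = $4,631.23; pay $1,071.93 → $3,559.30
Quarter 3: $3,559.30 +$103.22 interest = $3,662.52; pay $1,044.63 → $2,617.89
Quarter 4: $2,617.89 +$75.92 interest = $2,693.81; pay $1,017.33 → $1,676.48
Quarter 5: $1,676.48 +$48.62 interest = $1,725.10; pay $990.03 → $735.07
Quarter 6: $735.07 +$21.32 interest = $756.39; pay $756.39 → $0.00
Total paid: $5,979.54

$5,979.54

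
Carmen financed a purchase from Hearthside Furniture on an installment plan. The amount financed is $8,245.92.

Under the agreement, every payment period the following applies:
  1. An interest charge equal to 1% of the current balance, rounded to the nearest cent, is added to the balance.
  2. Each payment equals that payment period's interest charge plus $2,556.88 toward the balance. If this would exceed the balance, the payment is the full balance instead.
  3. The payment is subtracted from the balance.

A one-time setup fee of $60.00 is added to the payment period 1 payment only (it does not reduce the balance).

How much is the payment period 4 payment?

Payment period 1: $8,245.92 +$82.46 interest = $8,328.38; pay $2,639.34 (+ $60.00 fee) → $5,689.04
Payment period 2: $5,689.04 +$56.89 interest = $5,745.93; pay $2,613.77 → $3,132.16
Payment period 3: $3,132.16 +$31.32 interest = $3,163.48; pay $2,588.20 → $575.28
Payment period 4: $575.28 +$5.75 interest = $581.03; pay $581.03 → $0.00

$581.03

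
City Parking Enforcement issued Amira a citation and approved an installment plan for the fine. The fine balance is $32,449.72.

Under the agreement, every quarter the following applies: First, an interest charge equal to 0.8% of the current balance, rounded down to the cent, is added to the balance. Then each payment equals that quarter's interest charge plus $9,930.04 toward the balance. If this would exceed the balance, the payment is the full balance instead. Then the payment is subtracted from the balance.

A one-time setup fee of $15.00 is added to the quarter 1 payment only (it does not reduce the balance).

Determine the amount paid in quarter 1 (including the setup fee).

Quarter 1: opening $32,449.72; interest $259.59 → $32,709.31; payment $10,189.63 (+ $15.00 fee); balance $22,519.68

$10,204.63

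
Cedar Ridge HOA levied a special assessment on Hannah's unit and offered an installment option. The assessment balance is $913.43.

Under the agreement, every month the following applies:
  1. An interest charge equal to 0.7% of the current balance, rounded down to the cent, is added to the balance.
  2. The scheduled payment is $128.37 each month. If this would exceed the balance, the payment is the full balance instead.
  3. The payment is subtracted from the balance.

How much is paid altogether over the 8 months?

Month 1: opening $913.43; interest $6.39 → $919.82; payment $128.37; balance $791.45
Month 2: opening $791.45; interest $5.54 → $796.99; payment $128.37; balance $668.62
Month 3: opening $668.62; interest $4.68 → $673.30; payment $128.37; balance $544.93
Month 4: opening $544.93; interest $3.81 → $548.74; payment $128.37; balance $420.37
Month 5: opening $420.37; interest $2.94 → $423.31; payment $128.37; balance $294.94
Month 6: opening $294.94; interest $2.06 → $297.00; payment $128.37; balance $168.63
Month 7: opening $168.63; interest $1.18 → $169.81; payment $128.37; balance $41.44
Month 8: opening $41.44; interest $0.29 → $41.73; payment $41.73; balance $0.00
Total paid: $940.32

$940.32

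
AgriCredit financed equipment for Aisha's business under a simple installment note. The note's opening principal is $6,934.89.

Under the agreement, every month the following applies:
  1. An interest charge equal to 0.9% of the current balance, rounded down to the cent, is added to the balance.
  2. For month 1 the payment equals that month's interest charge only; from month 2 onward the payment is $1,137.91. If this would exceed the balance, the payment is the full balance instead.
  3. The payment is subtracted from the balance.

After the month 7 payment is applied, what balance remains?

$334.94

Month 1: $6,934.89 +$62.41 interest = $6,997.30; pay $62.41 → $6,934.89
Month 2: $6,934.89 +$62.41 interest = $6,997.30; pay $1,137.91 → $5,859.39
Month 3: $5,859.39 +$52.73 interest = $5,912.12; pay $1,137.91 → $4,774.21
Month 4: $4,774.21 +$42.96 interest = $4,817.17; pay $1,137.91 → $3,679.26
Month 5: $3,679.26 +$33.11 interest = $3,712.37; pay $1,137.91 → $2,574.46
Month 6: $2,574.46 +$23.17 interest = $2,597.63; pay $1,137.91 → $1,459.72
Month 7: $1,459.72 +$13.13 interest = $1,472.85; pay $1,137.91 → $334.94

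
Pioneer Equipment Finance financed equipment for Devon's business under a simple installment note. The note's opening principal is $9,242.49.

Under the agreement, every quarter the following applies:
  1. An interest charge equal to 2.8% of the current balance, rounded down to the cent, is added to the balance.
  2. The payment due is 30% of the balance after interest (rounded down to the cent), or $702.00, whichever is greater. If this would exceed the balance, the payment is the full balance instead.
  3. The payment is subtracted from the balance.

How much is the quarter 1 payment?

Quarter 1: $9,242.49 +$258.78 interest = $9,501.27; pay $2,850.38 → $6,650.89

$2,850.38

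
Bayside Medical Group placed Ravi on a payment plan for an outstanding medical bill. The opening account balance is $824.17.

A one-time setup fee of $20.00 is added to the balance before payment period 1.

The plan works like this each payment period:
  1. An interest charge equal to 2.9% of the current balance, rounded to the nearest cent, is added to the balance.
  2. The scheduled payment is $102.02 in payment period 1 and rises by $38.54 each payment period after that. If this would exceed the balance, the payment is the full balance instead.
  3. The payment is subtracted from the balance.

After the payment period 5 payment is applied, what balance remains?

$36.58

Payment period 1: opening $844.17; interest $24.48 → $868.65; payment $102.02; balance $766.63
Payment period 2: opening $766.63; interest $22.23 → $788.86; payment $140.56; balance $648.30
Payment period 3: opening $648.30; interest $18.80 → $667.10; payment $179.10; balance $488.00
Payment period 4: opening $488.00; interest $14.15 → $502.15; payment $217.64; balance $284.51
Payment period 5: opening $284.51; interest $8.25 → $292.76; payment $256.18; balance $36.58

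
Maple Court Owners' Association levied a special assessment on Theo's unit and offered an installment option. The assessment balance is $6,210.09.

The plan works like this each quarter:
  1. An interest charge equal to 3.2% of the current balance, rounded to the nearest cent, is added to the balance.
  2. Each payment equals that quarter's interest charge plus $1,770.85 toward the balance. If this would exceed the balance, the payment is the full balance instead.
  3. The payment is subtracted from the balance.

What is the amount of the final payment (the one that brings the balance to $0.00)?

$926.26

Quarter 1: $6,210.09 +$198.72 interest = $6,408.81; pay $1,969.57 → $4,439.24
Quarter 2: $4,439.24 +$142.06 interest = $4,581.30; pay $1,912.91 → $2,668.39
Quarter 3: $2,668.39 +$85.39 interest = $2,753.78; pay $1,856.24 → $897.54
Quarter 4: $897.54 +$28.72 interest = $926.26; pay $926.26 → $0.00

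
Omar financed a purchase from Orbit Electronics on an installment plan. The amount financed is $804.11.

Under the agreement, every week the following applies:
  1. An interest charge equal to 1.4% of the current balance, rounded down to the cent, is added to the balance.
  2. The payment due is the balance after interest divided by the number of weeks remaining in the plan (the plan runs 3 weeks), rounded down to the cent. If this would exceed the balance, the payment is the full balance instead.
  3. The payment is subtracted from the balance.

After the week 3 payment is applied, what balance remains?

$0.00

# | Opening | Interest | Payment | End bal
1 | $804.11 | $11.25 | $271.78 | $543.58
2 | $543.58 | $7.61 | $275.59 | $275.60
3 | $275.60 | $3.85 | $279.45 | $0.00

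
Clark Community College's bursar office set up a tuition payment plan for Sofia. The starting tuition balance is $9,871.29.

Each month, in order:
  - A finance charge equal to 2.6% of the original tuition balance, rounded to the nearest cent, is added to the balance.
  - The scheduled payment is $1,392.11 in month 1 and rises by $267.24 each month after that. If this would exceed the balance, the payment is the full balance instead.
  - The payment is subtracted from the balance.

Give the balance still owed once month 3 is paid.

# | Opening | Interest | Payment | End bal
1 | $9,871.29 | $256.65 | $1,392.11 | $8,735.83
2 | $8,735.83 | $256.65 | $1,659.35 | $7,333.13
3 | $7,333.13 | $256.65 | $1,926.59 | $5,663.19

$5,663.19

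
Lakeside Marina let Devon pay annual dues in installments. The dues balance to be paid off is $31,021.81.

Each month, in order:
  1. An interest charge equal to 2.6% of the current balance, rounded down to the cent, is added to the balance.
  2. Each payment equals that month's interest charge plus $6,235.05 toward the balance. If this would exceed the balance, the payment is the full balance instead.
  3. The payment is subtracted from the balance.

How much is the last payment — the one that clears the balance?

$6,239.73

# | Opening | Interest | Payment | End bal
1 | $31,021.81 | $806.56 | $7,041.61 | $24,786.76
2 | $24,786.76 | $644.45 | $6,879.50 | $18,551.71
3 | $18,551.71 | $482.34 | $6,717.39 | $12,316.66
4 | $12,316.66 | $320.23 | $6,555.28 | $6,081.61
5 | $6,081.61 | $158.12 | $6,239.73 | $0.00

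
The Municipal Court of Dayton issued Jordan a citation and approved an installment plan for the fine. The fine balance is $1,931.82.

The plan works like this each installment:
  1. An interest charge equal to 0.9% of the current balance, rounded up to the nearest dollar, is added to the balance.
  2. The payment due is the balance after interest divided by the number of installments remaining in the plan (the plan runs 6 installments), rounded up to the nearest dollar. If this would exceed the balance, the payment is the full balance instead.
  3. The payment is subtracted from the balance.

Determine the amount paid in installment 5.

Installment 1: $1,931.82 +$18.00 interest = $1,949.82; pay $325.00 → $1,624.82
Installment 2: $1,624.82 +$15.00 interest = $1,639.82; pay $328.00 → $1,311.82
Installment 3: $1,311.82 +$12.00 interest = $1,323.82; pay $331.00 → $992.82
Installment 4: $992.82 +$9.00 interest = $1,001.82; pay $334.00 → $667.82
Installment 5: $667.82 +$7.00 interest = $674.82; pay $338.00 → $336.82

$338.00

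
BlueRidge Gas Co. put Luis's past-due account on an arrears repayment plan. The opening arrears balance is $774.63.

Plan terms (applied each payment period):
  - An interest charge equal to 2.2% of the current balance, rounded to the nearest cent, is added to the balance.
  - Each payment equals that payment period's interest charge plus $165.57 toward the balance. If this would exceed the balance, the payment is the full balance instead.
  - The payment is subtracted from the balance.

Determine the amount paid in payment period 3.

$175.33

Payment period 1: $774.63 +$17.04 interest = $791.67; pay $182.61 → $609.06
Payment period 2: $609.06 +$13.40 interest = $622.46; pay $178.97 → $443.49
Payment period 3: $443.49 +$9.76 interest = $453.25; pay $175.33 → $277.92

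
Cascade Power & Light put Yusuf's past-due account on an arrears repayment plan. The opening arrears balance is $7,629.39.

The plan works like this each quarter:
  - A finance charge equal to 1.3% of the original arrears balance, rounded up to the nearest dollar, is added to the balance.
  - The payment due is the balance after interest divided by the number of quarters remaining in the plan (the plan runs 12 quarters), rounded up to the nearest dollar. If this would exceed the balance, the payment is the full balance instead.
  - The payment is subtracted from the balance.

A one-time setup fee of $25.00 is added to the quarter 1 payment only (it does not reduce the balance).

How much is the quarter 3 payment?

$664.00

Quarter 1: $7,629.39 +$100.00 interest = $7,729.39; pay $645.00 (+ $25.00 fee) → $7,084.39
Quarter 2: $7,084.39 +$100.00 interest = $7,184.39; pay $654.00 → $6,530.39
Quarter 3: $6,530.39 +$100.00 interest = $6,630.39; pay $664.00 → $5,966.39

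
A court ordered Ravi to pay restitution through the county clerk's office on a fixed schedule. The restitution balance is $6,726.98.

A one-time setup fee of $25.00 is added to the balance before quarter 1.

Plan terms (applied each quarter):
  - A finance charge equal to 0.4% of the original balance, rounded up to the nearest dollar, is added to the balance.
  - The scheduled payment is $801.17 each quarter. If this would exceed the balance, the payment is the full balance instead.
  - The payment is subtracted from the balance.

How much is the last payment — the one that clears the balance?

Quarter 1: $6,751.98 +$27.00 interest = $6,778.98; pay $801.17 → $5,977.81
Quarter 2: $5,977.81 +$27.00 interest = $6,004.81; pay $801.17 → $5,203.64
Quarter 3: $5,203.64 +$27.00 interest = $5,230.64; pay $801.17 → $4,429.47
Quarter 4: $4,429.47 +$27.00 interest = $4,456.47; pay $801.17 → $3,655.30
Quarter 5: $3,655.30 +$27.00 interest = $3,682.30; pay $801.17 → $2,881.13
Quarter 6: $2,881.13 +$27.00 interest = $2,908.13; pay $801.17 → $2,106.96
Quarter 7: $2,106.96 +$27.00 interest = $2,133.96; pay $801.17 → $1,332.79
Quarter 8: $1,332.79 +$27.00 interest = $1,359.79; pay $801.17 → $558.62
Quarter 9: $558.62 +$27.00 interest = $585.62; pay $585.62 → $0.00

$585.62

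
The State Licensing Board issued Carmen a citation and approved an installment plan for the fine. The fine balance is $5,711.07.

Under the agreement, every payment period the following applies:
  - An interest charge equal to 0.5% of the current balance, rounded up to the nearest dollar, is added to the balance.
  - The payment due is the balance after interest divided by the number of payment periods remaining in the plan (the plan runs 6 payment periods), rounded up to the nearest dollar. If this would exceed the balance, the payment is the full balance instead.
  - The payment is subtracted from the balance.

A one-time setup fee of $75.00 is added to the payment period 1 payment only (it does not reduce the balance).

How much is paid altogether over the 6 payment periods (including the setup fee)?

# | Opening | Interest | Payment | Fee | End bal
1 | $5,711.07 | $29.00 | $957.00 | $75.00 | $4,783.07
2 | $4,783.07 | $24.00 | $962.00 | — | $3,845.07
3 | $3,845.07 | $20.00 | $967.00 | — | $2,898.07
4 | $2,898.07 | $15.00 | $972.00 | — | $1,941.07
5 | $1,941.07 | $10.00 | $976.00 | — | $975.07
6 | $975.07 | $5.00 | $980.07 | — | $0.00
Total paid: $5,889.07

$5,889.07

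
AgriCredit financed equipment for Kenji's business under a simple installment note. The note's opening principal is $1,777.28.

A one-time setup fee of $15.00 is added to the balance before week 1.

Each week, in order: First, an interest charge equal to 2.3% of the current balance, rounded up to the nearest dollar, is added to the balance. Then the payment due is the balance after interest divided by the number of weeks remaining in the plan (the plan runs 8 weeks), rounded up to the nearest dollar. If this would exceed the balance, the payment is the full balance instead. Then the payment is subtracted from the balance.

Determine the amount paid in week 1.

Week 1: opening $1,792.28; interest $42.00 → $1,834.28; payment $230.00; balance $1,604.28

$230.00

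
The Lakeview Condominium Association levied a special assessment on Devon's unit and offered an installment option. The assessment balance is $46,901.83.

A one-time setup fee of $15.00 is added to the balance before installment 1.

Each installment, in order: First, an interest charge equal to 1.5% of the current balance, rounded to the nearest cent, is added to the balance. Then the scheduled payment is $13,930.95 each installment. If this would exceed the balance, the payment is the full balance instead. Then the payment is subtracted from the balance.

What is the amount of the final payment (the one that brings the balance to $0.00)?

$6,736.59

# | Opening | Interest | Payment | End bal
1 | $46,916.83 | $703.75 | $13,930.95 | $33,689.63
2 | $33,689.63 | $505.34 | $13,930.95 | $20,264.02
3 | $20,264.02 | $303.96 | $13,930.95 | $6,637.03
4 | $6,637.03 | $99.56 | $6,736.59 | $0.00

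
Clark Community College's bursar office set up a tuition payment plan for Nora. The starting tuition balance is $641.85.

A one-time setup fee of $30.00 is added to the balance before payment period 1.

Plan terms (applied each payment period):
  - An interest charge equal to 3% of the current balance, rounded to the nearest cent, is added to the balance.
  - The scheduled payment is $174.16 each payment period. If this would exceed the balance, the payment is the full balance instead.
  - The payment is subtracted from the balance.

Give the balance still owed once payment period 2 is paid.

# | Opening | Interest | Payment | End bal
1 | $671.85 | $20.16 | $174.16 | $517.85
2 | $517.85 | $15.54 | $174.16 | $359.23

$359.23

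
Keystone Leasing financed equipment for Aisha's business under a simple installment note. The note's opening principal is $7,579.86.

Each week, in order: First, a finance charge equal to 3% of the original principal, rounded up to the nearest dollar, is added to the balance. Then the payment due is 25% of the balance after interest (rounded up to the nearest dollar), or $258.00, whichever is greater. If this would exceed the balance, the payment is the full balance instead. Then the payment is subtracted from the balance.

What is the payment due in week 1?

Week 1: opening $7,579.86; interest $228.00 → $7,807.86; payment $1,952.00; balance $5,855.86

$1,952.00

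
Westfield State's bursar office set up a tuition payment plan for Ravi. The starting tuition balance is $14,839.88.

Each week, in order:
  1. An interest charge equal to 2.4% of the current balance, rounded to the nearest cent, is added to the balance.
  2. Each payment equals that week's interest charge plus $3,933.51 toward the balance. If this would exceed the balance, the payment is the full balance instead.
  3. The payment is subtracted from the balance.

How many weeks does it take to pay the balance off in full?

# | Opening | Interest | Payment | End bal
1 | $14,839.88 | $356.16 | $4,289.67 | $10,906.37
2 | $10,906.37 | $261.75 | $4,195.26 | $6,972.86
3 | $6,972.86 | $167.35 | $4,100.86 | $3,039.35
4 | $3,039.35 | $72.94 | $3,112.29 | $0.00
Balance reaches $0.00 in week 4.

4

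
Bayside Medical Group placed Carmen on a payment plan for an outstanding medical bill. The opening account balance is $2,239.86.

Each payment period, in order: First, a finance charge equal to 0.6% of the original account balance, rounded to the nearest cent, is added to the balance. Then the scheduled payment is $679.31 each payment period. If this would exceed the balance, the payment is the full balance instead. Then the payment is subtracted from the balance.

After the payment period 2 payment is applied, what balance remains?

Payment period 1: $2,239.86 +$13.44 interest = $2,253.30; pay $679.31 → $1,573.99
Payment period 2: $1,573.99 +$13.44 interest = $1,587.43; pay $679.31 → $908.12

$908.12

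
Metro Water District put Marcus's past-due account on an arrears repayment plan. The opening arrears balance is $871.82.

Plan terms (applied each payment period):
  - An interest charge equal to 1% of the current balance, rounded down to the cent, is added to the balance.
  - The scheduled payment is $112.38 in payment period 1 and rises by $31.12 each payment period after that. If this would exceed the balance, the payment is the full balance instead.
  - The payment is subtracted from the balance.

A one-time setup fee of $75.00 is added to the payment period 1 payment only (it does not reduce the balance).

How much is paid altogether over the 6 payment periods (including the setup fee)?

Payment period 1: $871.82 +$8.71 interest = $880.53; pay $112.38 (+ $75.00 fee) → $768.15
Payment period 2: $768.15 +$7.68 interest = $775.83; pay $143.50 → $632.33
Payment period 3: $632.33 +$6.32 interest = $638.65; pay $174.62 → $464.03
Payment period 4: $464.03 +$4.64 interest = $468.67; pay $205.74 → $262.93
Payment period 5: $262.93 +$2.62 interest = $265.55; pay $236.86 → $28.69
Payment period 6: $28.69 +$0.28 interest = $28.97; pay $28.97 → $0.00
Total paid: $977.07

$977.07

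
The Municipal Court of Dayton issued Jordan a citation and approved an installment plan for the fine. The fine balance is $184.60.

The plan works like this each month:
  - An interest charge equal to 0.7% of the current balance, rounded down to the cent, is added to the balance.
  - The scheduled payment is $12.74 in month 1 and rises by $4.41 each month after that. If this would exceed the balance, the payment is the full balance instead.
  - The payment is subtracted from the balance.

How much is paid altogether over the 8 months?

# | Opening | Interest | Payment | End bal
1 | $184.60 | $1.29 | $12.74 | $173.15
2 | $173.15 | $1.21 | $17.15 | $157.21
3 | $157.21 | $1.10 | $21.56 | $136.75
4 | $136.75 | $0.95 | $25.97 | $111.73
5 | $111.73 | $0.78 | $30.38 | $82.13
6 | $82.13 | $0.57 | $34.79 | $47.91
7 | $47.91 | $0.33 | $39.20 | $9.04
8 | $9.04 | $0.06 | $9.10 | $0.00
Total paid: $190.89

$190.89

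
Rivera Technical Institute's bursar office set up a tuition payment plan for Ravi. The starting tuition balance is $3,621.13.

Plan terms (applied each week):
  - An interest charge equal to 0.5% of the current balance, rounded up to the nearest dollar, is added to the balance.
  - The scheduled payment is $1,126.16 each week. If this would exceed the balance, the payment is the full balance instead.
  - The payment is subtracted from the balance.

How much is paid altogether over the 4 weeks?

$3,663.13

Week 1: $3,621.13 +$19.00 interest = $3,640.13; pay $1,126.16 → $2,513.97
Week 2: $2,513.97 +$13.00 interest = $2,526.97; pay $1,126.16 → $1,400.81
Week 3: $1,400.81 +$8.00 interest = $1,408.81; pay $1,126.16 → $282.65
Week 4: $282.65 +$2.00 interest = $284.65; pay $284.65 → $0.00
Total paid: $3,663.13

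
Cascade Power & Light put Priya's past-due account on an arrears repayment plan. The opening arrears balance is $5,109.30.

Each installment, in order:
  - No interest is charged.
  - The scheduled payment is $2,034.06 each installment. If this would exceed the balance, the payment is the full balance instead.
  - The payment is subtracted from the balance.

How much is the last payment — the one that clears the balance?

$1,041.18

# | Opening | Payment | End bal
1 | $5,109.30 | $2,034.06 | $3,075.24
2 | $3,075.24 | $2,034.06 | $1,041.18
3 | $1,041.18 | $1,041.18 | $0.00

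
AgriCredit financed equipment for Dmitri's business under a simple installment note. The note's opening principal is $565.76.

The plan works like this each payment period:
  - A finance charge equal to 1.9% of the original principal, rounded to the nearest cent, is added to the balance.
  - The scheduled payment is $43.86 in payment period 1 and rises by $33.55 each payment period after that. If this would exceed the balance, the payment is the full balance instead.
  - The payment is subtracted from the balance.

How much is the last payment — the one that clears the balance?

$75.46

# | Opening | Interest | Payment | End bal
1 | $565.76 | $10.75 | $43.86 | $532.65
2 | $532.65 | $10.75 | $77.41 | $465.99
3 | $465.99 | $10.75 | $110.96 | $365.78
4 | $365.78 | $10.75 | $144.51 | $232.02
5 | $232.02 | $10.75 | $178.06 | $64.71
6 | $64.71 | $10.75 | $75.46 | $0.00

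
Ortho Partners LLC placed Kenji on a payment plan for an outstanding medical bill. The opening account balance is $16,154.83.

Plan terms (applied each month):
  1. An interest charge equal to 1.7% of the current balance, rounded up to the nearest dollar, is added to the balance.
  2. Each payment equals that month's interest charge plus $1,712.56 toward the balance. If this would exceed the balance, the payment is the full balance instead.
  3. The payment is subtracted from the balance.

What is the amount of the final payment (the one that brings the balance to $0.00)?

$754.79

# | Opening | Interest | Payment | End bal
1 | $16,154.83 | $275.00 | $1,987.56 | $14,442.27
2 | $14,442.27 | $246.00 | $1,958.56 | $12,729.71
3 | $12,729.71 | $217.00 | $1,929.56 | $11,017.15
4 | $11,017.15 | $188.00 | $1,900.56 | $9,304.59
5 | $9,304.59 | $159.00 | $1,871.56 | $7,592.03
6 | $7,592.03 | $130.00 | $1,842.56 | $5,879.47
7 | $5,879.47 | $100.00 | $1,812.56 | $4,166.91
8 | $4,166.91 | $71.00 | $1,783.56 | $2,454.35
9 | $2,454.35 | $42.00 | $1,754.56 | $741.79
10 | $741.79 | $13.00 | $754.79 | $0.00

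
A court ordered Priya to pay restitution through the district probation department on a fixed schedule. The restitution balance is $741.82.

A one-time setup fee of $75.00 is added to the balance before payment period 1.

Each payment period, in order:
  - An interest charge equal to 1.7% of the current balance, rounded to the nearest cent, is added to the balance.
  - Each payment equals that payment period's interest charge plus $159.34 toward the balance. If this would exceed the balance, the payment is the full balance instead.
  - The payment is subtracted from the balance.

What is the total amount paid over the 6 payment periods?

$859.51

Payment period 1: $816.82 +$13.89 interest = $830.71; pay $173.23 → $657.48
Payment period 2: $657.48 +$11.18 interest = $668.66; pay $170.52 → $498.14
Payment period 3: $498.14 +$8.47 interest = $506.61; pay $167.81 → $338.80
Payment period 4: $338.80 +$5.76 interest = $344.56; pay $165.10 → $179.46
Payment period 5: $179.46 +$3.05 interest = $182.51; pay $162.39 → $20.12
Payment period 6: $20.12 +$0.34 interest = $20.46; pay $20.46 → $0.00
Total paid: $859.51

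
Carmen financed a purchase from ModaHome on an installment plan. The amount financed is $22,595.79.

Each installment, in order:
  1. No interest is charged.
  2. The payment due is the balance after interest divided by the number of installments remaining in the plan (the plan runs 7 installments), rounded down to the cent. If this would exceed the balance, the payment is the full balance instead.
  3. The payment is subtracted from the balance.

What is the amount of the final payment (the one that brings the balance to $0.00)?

Installment 1: opening $22,595.79; payment $3,227.97; balance $19,367.82
Installment 2: opening $19,367.82; payment $3,227.97; balance $16,139.85
Installment 3: opening $16,139.85; payment $3,227.97; balance $12,911.88
Installment 4: opening $12,911.88; payment $3,227.97; balance $9,683.91
Installment 5: opening $9,683.91; payment $3,227.97; balance $6,455.94
Installment 6: opening $6,455.94; payment $3,227.97; balance $3,227.97
Installment 7: opening $3,227.97; payment $3,227.97; balance $0.00

$3,227.97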